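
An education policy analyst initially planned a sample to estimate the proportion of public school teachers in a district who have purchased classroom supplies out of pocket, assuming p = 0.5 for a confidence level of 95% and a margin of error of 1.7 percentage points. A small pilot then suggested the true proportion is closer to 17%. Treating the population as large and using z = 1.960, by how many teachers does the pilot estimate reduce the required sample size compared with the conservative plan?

Conservative (p = 0.5): n = 1.960² × 0.25 / 0.017² ≈ 3323.18 → 3324.
Using p = 0.17: p(1−p) = 0.1411, so n = 1.960² × 0.1411 / 0.017² ≈ 1875.60 → 1876.
Reduction: 3324 − 1876 = 1448.

1448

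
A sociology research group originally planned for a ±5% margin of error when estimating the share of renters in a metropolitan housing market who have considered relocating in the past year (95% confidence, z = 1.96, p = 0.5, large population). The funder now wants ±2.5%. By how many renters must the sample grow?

At ±5%: n = 1.96² × 0.2500 / 0.050² ≈ 384.16 → 385.
At ±2.5%: n = 1.96² × 0.2500 / 0.025² ≈ 1536.64 → 1537.
Additional respondents: 1537 − 385 = 1152.

1152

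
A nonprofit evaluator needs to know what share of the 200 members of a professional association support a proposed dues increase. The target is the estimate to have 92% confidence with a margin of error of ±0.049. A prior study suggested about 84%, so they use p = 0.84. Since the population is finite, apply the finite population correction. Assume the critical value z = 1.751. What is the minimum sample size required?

93

Unadjusted: n₀ = 1.751² × 0.84 × 0.16 / 0.049² ≈ 171.62, so n₀ = 172.
Finite population correction with N = 200: n = n₀ / (1 + (n₀−1)/N) = 172 / (1 + 171/200) = 172 / 1.8550 ≈ 92.72.
Rounding up, n = 93.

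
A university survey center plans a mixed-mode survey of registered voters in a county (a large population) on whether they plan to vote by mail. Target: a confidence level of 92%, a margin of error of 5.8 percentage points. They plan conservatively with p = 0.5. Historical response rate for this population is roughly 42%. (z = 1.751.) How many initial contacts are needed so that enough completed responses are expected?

Completed interviews needed: n₀ = 1.751² × 0.2500 / 0.058² ≈ 227.85 → 228.
At a 42% response rate, contacts needed = 228 / 0.42 ≈ 542.86 → 543.

543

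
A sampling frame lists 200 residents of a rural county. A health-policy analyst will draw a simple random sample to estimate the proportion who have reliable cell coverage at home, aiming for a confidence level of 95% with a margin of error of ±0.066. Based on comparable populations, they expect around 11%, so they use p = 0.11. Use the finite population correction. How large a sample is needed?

61

For 95% confidence, z = 1.960.
Unadjusted: n₀ = 1.960² × 0.11 × 0.89 / 0.066² ≈ 86.34, so n₀ = 87.
Finite population correction with N = 200: n = n₀ / (1 + (n₀−1)/N) = 87 / (1 + 86/200) = 87 / 1.4300 ≈ 60.84.
Rounding up, n = 61.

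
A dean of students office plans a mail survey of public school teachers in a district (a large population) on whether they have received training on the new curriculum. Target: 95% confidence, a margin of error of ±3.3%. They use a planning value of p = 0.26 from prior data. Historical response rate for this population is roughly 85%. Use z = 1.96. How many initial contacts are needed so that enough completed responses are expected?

799

Completed interviews needed: n₀ = 1.96² × 0.1924 / 0.033² ≈ 678.72 → 679.
At an 85% response rate, contacts needed = 679 / 0.85 ≈ 798.82 → 799.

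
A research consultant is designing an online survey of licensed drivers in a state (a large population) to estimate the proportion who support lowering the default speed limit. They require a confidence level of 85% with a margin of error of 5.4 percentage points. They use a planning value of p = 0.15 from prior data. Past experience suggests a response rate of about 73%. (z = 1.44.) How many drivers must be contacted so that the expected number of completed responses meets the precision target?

125

Completed interviews needed: n₀ = 1.44² × 0.1275 / 0.054² ≈ 90.67 → 91.
At a 73% response rate, contacts needed = 91 / 0.73 ≈ 124.66 → 125.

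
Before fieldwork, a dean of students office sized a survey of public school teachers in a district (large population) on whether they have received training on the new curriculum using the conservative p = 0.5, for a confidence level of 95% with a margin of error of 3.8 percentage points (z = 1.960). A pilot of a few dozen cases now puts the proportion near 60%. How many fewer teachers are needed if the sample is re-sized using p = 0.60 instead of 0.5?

27

Conservative (p = 0.5): n = 1.960² × 0.25 / 0.038² ≈ 665.10 → 666.
Using p = 0.60: p(1−p) = 0.2400, so n = 1.960² × 0.2400 / 0.038² ≈ 638.49 → 639.
Reduction: 666 − 639 = 27.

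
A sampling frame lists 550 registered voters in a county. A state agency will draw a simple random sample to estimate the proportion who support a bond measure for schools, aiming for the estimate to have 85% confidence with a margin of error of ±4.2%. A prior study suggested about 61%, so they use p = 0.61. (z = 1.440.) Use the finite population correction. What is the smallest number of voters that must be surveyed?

186

Unadjusted: n₀ = 1.440² × 0.61 × 0.39 / 0.042² ≈ 279.65, so n₀ = 280.
Finite population correction with N = 550: n = n₀ / (1 + (n₀−1)/N) = 280 / (1 + 279/550) = 280 / 1.5073 ≈ 185.77.
Rounding up, n = 186.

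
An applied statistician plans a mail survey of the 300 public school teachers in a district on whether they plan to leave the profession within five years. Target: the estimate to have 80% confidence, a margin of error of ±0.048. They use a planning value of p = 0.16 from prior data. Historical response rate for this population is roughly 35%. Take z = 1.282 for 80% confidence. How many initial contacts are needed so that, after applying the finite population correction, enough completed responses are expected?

209

Completed interviews needed (unadjusted): n₀ = 1.282² × 0.1344 / 0.048² ≈ 95.87 → 96.
FPC for N = 300: n = 96 / (1 + 95/300) = 96 / 1.3167 ≈ 72.91 → 73.
At a 35% response rate, contacts needed = 73 / 0.35 ≈ 208.57 → 209.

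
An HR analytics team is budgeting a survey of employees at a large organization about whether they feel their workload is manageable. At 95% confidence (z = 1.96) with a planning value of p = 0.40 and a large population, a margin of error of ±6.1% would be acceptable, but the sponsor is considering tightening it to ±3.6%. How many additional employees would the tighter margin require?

At ±6.1%: n = 1.96² × 0.2400 / 0.061² ≈ 247.78 → 248.
At ±3.6%: n = 1.96² × 0.2400 / 0.036² ≈ 711.41 → 712.
Additional respondents: 712 − 248 = 464.

464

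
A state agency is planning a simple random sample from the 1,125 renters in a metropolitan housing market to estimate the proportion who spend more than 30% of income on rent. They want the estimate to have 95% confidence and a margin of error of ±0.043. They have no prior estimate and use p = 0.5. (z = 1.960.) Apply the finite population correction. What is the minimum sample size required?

356

Unadjusted: n₀ = 1.960² × 0.50 × 0.50 / 0.043² ≈ 519.42, so n₀ = 520.
Finite population correction with N = 1,125: n = n₀ / (1 + (n₀−1)/N) = 520 / (1 + 519/1125) = 520 / 1.4613 ≈ 355.84.
Rounding up, n = 356.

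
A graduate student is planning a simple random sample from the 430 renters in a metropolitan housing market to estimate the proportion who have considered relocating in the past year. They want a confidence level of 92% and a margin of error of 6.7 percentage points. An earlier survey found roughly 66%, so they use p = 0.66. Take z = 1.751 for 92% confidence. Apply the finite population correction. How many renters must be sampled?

Unadjusted: n₀ = 1.751² × 0.66 × 0.34 / 0.067² ≈ 153.27, so n₀ = 154.
Finite population correction with N = 430: n = n₀ / (1 + (n₀−1)/N) = 154 / (1 + 153/430) = 154 / 1.3558 ≈ 113.58.
Rounding up, n = 114.

114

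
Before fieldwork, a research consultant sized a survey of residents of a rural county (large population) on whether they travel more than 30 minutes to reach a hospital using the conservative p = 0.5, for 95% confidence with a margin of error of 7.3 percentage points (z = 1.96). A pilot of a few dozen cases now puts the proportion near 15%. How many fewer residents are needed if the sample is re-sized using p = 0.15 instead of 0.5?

Conservative (p = 0.5): n = 1.96² × 0.25 / 0.073² ≈ 180.22 → 181.
Using p = 0.15: p(1−p) = 0.1275, so n = 1.96² × 0.1275 / 0.073² ≈ 91.91 → 92.
Reduction: 181 − 92 = 89.

89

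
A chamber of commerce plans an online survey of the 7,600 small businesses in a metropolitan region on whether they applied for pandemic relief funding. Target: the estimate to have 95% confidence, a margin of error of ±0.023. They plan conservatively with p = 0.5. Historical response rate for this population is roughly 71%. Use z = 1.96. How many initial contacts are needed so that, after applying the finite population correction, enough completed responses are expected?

2065

Completed interviews needed (unadjusted): n₀ = 1.96² × 0.2500 / 0.023² ≈ 1815.50 → 1816.
FPC for N = 7,600: n = 1816 / (1 + 1815/7600) = 1816 / 1.2388 ≈ 1465.92 → 1466.
At a 71% response rate, contacts needed = 1466 / 0.71 ≈ 2064.79 → 2065.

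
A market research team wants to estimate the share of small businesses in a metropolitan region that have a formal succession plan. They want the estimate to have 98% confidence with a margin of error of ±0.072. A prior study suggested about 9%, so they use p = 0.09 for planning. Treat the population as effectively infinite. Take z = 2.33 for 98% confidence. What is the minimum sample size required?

With p = 0.09, p(1−p) = 0.0819.
n = z²·p(1−p)/E² = 2.33² × 0.0819 / 0.072² = 5.4289 × 0.0819 / 0.005184 ≈ 85.77.
Rounding up gives n = 86.

86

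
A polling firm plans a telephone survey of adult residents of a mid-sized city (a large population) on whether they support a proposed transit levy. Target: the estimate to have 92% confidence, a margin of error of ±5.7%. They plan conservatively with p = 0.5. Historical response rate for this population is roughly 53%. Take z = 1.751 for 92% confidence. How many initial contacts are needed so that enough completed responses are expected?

Completed interviews needed: n₀ = 1.751² × 0.2500 / 0.057² ≈ 235.92 → 236.
At a 53% response rate, contacts needed = 236 / 0.53 ≈ 445.28 → 446.

446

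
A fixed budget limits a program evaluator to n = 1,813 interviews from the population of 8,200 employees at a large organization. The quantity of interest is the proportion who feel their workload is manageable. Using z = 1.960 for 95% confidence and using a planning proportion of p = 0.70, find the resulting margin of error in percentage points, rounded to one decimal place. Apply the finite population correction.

Finite-population factor: (N−n)/(N−1) = (8200−1813)/(8200−1) = 0.7790.
SE(p̂) = √[p(1−p)/n · (N−n)/(N−1)] = √[0.2100/1813 × 0.7790] = 0.00950.
E = z × SE = 1.960 × 0.00950 = 0.01862 ≈ 1.9 percentage points.

1.9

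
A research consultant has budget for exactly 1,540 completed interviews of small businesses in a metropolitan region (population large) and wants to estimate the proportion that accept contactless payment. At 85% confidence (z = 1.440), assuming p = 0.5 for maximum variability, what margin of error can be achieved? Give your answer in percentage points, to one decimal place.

SE(p̂) = √[p(1−p)/n] = √[0.2500/1540] = 0.01274.
E = z × SE = 1.440 × 0.01274 = 0.01835, or 1.8 percentage points.

1.8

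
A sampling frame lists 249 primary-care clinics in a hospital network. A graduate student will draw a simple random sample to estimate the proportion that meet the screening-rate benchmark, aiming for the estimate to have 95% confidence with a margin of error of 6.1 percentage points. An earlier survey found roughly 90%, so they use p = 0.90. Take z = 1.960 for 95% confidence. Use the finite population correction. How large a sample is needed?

68

Unadjusted: n₀ = 1.960² × 0.90 × 0.10 / 0.061² ≈ 92.92, so n₀ = 93.
Finite population correction with N = 249: n = n₀ / (1 + (n₀−1)/N) = 93 / (1 + 92/249) = 93 / 1.3695 ≈ 67.91.
Rounding up, n = 68.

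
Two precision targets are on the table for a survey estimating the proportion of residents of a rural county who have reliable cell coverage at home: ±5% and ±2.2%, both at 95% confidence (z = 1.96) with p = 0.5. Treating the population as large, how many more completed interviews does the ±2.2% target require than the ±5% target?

At ±5%: n = 1.96² × 0.2500 / 0.050² ≈ 384.16 → 385.
At ±2.2%: n = 1.96² × 0.2500 / 0.022² ≈ 1984.30 → 1985.
Additional respondents: 1985 − 385 = 1600.

1600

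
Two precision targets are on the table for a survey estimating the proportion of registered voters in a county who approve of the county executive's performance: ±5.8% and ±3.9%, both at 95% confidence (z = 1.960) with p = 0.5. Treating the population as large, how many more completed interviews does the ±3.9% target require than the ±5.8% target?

346

At ±5.8%: n = 1.960² × 0.2500 / 0.058² ≈ 285.49 → 286.
At ±3.9%: n = 1.960² × 0.2500 / 0.039² ≈ 631.43 → 632.
Additional respondents: 632 − 286 = 346.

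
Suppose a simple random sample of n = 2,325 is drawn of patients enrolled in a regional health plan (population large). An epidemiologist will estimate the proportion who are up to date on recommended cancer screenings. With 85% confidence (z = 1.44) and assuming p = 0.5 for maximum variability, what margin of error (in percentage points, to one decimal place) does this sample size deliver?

1.5

SE(p̂) = √[p(1−p)/n] = √[0.2500/2325] = 0.01037.
E = z × SE = 1.44 × 0.01037 = 0.01493, or 1.5 percentage points.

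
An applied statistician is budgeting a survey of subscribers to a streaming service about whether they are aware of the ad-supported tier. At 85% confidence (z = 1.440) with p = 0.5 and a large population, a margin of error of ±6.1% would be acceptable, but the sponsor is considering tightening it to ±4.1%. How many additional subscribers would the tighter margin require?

At ±6.1%: n = 1.440² × 0.2500 / 0.061² ≈ 139.32 → 140.
At ±4.1%: n = 1.440² × 0.2500 / 0.041² ≈ 308.39 → 309.
Additional respondents: 309 − 140 = 169.

169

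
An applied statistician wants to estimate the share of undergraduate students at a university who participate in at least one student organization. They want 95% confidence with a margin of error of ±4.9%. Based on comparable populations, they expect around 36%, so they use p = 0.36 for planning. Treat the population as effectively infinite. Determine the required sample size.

369

For 95% confidence, z = 1.96.
With p = 0.36, p(1−p) = 0.2304.
n = z²·p(1−p)/E² = 1.96² × 0.2304 / 0.049² = 3.8416 × 0.2304 / 0.002401 ≈ 368.64.
Rounding up gives n = 369.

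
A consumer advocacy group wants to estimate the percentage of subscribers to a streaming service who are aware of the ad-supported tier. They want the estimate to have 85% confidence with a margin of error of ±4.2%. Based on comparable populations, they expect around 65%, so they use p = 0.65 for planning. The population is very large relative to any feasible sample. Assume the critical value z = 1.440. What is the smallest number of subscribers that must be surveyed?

268

With p = 0.65, p(1−p) = 0.2275.
n = z²·p(1−p)/E² = 1.440² × 0.2275 / 0.042² = 2.0736 × 0.2275 / 0.001764 ≈ 267.43.
Rounding up gives n = 268.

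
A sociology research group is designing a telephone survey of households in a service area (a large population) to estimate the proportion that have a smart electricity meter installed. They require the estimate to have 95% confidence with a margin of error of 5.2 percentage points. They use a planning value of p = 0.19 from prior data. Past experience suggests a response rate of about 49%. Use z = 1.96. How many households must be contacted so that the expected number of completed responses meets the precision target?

447

Completed interviews needed: n₀ = 1.96² × 0.1539 / 0.052² ≈ 218.65 → 219.
At a 49% response rate, contacts needed = 219 / 0.49 ≈ 446.94 → 447.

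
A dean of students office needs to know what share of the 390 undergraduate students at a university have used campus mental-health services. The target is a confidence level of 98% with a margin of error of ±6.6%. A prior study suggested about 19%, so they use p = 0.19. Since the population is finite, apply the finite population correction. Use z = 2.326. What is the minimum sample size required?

129

Unadjusted: n₀ = 2.326² × 0.19 × 0.81 / 0.066² ≈ 191.15, so n₀ = 192.
Finite population correction with N = 390: n = n₀ / (1 + (n₀−1)/N) = 192 / (1 + 191/390) = 192 / 1.4897 ≈ 128.88.
Rounding up, n = 129.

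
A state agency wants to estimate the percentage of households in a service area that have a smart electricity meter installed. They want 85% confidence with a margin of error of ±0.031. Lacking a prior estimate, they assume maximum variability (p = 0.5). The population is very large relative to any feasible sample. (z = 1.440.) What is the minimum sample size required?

With p = 0.5, p(1−p) = 0.25.
n = z²·p(1−p)/E² = 1.440² × 0.2500 / 0.031² = 2.0736 × 0.2500 / 0.000961 ≈ 539.44.
Rounding up gives n = 540.

540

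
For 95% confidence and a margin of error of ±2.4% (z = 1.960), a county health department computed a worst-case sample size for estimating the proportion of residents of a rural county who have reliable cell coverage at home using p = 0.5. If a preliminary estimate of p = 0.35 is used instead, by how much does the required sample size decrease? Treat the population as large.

Conservative (p = 0.5): n = 1.960² × 0.25 / 0.024² ≈ 1667.36 → 1668.
Using p = 0.35: p(1−p) = 0.2275, so n = 1.960² × 0.2275 / 0.024² ≈ 1517.30 → 1518.
Reduction: 1668 − 1518 = 150.

150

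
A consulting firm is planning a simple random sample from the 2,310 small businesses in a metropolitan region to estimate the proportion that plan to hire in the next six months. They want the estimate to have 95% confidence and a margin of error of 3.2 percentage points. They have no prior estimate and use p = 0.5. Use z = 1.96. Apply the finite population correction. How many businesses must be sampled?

Unadjusted: n₀ = 1.96² × 0.50 × 0.50 / 0.032² ≈ 937.89, so n₀ = 938.
Finite population correction with N = 2,310: n = n₀ / (1 + (n₀−1)/N) = 938 / (1 + 937/2310) = 938 / 1.4056 ≈ 667.32.
Rounding up, n = 668.

668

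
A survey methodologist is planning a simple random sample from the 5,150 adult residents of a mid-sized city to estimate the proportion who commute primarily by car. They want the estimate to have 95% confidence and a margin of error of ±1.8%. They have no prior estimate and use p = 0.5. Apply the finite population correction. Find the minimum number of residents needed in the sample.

1882

For 95% confidence, z = 1.960.
Unadjusted: n₀ = 1.960² × 0.50 × 0.50 / 0.018² ≈ 2964.20, so n₀ = 2965.
Finite population correction with N = 5,150: n = n₀ / (1 + (n₀−1)/N) = 2965 / (1 + 2964/5150) = 2965 / 1.5755 ≈ 1881.90.
Rounding up, n = 1882.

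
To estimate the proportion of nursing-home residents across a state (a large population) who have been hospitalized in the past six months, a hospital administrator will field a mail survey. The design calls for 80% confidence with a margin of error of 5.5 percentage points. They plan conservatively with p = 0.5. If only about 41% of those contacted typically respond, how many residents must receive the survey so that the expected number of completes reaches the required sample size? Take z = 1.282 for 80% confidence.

332

Completed interviews needed: n₀ = 1.282² × 0.2500 / 0.055² ≈ 135.83 → 136.
At a 41% response rate, contacts needed = 136 / 0.41 ≈ 331.71 → 332.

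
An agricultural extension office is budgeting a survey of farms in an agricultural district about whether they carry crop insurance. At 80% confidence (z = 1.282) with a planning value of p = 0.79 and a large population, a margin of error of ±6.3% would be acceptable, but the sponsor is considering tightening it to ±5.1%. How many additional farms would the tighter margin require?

36

At ±6.3%: n = 1.282² × 0.1659 / 0.063² ≈ 68.70 → 69.
At ±5.1%: n = 1.282² × 0.1659 / 0.051² ≈ 104.83 → 105.
Additional respondents: 105 − 69 = 36.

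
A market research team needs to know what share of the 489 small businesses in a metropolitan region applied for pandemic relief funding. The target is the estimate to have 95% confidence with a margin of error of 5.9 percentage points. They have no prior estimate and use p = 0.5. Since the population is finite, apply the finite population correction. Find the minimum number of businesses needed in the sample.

For 95% confidence, z = 1.960.
Unadjusted: n₀ = 1.960² × 0.50 × 0.50 / 0.059² ≈ 275.90, so n₀ = 276.
Finite population correction with N = 489: n = n₀ / (1 + (n₀−1)/N) = 276 / (1 + 275/489) = 276 / 1.5624 ≈ 176.65.
Rounding up, n = 177.

177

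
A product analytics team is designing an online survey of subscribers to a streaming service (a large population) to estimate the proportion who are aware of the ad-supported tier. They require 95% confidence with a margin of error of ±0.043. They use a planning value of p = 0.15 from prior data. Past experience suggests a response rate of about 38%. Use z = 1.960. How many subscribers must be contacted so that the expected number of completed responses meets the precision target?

698

Completed interviews needed: n₀ = 1.960² × 0.1275 / 0.043² ≈ 264.90 → 265.
At a 38% response rate, contacts needed = 265 / 0.38 ≈ 697.37 → 698.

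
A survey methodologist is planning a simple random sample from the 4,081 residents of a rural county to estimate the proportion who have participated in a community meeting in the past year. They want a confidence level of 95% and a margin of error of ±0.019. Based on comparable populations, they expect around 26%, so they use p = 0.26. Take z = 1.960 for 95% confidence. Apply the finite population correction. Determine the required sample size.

1364

Unadjusted: n₀ = 1.960² × 0.26 × 0.74 / 0.019² ≈ 2047.43, so n₀ = 2048.
Finite population correction with N = 4,081: n = n₀ / (1 + (n₀−1)/N) = 2048 / (1 + 2047/4081) = 2048 / 1.5016 ≈ 1363.89.
Rounding up, n = 1364.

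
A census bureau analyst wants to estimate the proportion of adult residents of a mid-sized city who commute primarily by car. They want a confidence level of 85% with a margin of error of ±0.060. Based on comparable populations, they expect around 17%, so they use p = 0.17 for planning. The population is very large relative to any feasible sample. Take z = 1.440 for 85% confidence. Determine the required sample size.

With p = 0.17, p(1−p) = 0.1411.
n = z²·p(1−p)/E² = 1.440² × 0.1411 / 0.060² = 2.0736 × 0.1411 / 0.003600 ≈ 81.27.
Rounding up gives n = 82.

82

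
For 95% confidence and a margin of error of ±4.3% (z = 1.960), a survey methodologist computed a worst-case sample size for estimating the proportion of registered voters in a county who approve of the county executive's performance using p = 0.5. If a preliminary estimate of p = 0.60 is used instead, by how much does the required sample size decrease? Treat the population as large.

Conservative (p = 0.5): n = 1.960² × 0.25 / 0.043² ≈ 519.42 → 520.
Using p = 0.60: p(1−p) = 0.2400, so n = 1.960² × 0.2400 / 0.043² ≈ 498.64 → 499.
Reduction: 520 − 499 = 21.

21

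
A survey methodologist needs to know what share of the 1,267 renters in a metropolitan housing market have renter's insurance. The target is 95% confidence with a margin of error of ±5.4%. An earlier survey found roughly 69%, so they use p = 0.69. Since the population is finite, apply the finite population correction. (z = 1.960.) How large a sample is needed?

231

Unadjusted: n₀ = 1.960² × 0.69 × 0.31 / 0.054² ≈ 281.80, so n₀ = 282.
Finite population correction with N = 1,267: n = n₀ / (1 + (n₀−1)/N) = 282 / (1 + 281/1267) = 282 / 1.2218 ≈ 230.81.
Rounding up, n = 231.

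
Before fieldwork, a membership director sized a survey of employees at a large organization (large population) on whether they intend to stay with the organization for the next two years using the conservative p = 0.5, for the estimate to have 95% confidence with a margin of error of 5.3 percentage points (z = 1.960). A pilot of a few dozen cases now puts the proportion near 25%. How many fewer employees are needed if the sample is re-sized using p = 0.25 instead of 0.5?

85

Conservative (p = 0.5): n = 1.960² × 0.25 / 0.053² ≈ 341.90 → 342.
Using p = 0.25: p(1−p) = 0.1875, so n = 1.960² × 0.1875 / 0.053² ≈ 256.43 → 257.
Reduction: 342 − 257 = 85.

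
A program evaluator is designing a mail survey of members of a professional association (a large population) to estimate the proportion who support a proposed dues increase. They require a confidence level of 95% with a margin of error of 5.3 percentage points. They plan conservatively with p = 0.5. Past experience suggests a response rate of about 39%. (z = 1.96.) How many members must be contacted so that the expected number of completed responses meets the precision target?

Completed interviews needed: n₀ = 1.96² × 0.2500 / 0.053² ≈ 341.90 → 342.
At a 39% response rate, contacts needed = 342 / 0.39 ≈ 876.92 → 877.

877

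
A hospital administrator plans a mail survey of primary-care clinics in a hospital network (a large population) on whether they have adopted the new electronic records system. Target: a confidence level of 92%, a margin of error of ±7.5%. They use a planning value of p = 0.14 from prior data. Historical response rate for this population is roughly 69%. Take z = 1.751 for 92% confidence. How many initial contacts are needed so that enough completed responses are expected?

Completed interviews needed: n₀ = 1.751² × 0.1204 / 0.075² ≈ 65.63 → 66.
At a 69% response rate, contacts needed = 66 / 0.69 ≈ 95.65 → 96.

96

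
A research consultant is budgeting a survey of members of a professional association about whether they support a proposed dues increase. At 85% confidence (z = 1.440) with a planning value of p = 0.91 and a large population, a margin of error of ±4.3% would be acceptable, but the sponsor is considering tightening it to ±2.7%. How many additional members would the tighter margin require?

141

At ±4.3%: n = 1.440² × 0.0819 / 0.043² ≈ 91.85 → 92.
At ±2.7%: n = 1.440² × 0.0819 / 0.027² ≈ 232.96 → 233.
Additional respondents: 233 − 92 = 141.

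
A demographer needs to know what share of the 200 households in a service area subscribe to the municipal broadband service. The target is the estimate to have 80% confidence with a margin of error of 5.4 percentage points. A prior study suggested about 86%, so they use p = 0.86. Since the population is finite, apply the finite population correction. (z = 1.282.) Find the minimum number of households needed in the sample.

51

Unadjusted: n₀ = 1.282² × 0.86 × 0.14 / 0.054² ≈ 67.86, so n₀ = 68.
Finite population correction with N = 200: n = n₀ / (1 + (n₀−1)/N) = 68 / (1 + 67/200) = 68 / 1.3350 ≈ 50.94.
Rounding up, n = 51.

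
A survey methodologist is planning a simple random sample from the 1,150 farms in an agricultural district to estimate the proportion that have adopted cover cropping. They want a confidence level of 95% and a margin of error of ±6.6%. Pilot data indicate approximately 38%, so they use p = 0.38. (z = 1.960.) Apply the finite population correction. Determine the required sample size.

177

Unadjusted: n₀ = 1.960² × 0.38 × 0.62 / 0.066² ≈ 207.78, so n₀ = 208.
Finite population correction with N = 1,150: n = n₀ / (1 + (n₀−1)/N) = 208 / (1 + 207/1150) = 208 / 1.1800 ≈ 176.27.
Rounding up, n = 177.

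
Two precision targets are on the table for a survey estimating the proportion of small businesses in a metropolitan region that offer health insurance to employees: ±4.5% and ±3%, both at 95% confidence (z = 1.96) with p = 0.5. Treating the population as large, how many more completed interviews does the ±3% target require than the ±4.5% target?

593

At ±4.5%: n = 1.96² × 0.2500 / 0.045² ≈ 474.27 → 475.
At ±3%: n = 1.96² × 0.2500 / 0.030² ≈ 1067.11 → 1068.
Additional respondents: 1068 − 475 = 593.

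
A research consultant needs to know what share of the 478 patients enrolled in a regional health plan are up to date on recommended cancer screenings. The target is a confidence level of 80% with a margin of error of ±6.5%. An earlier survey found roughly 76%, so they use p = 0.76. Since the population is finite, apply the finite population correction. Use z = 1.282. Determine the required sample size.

Unadjusted: n₀ = 1.282² × 0.76 × 0.24 / 0.065² ≈ 70.95, so n₀ = 71.
Finite population correction with N = 478: n = n₀ / (1 + (n₀−1)/N) = 71 / (1 + 70/478) = 71 / 1.1464 ≈ 61.93.
Rounding up, n = 62.

62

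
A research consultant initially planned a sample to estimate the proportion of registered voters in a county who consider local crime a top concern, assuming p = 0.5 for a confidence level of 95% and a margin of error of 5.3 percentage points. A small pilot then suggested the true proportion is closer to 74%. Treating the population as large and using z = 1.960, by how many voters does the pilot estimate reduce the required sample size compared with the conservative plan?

Conservative (p = 0.5): n = 1.960² × 0.25 / 0.053² ≈ 341.90 → 342.
Using p = 0.74: p(1−p) = 0.1924, so n = 1.960² × 0.1924 / 0.053² ≈ 263.13 → 264.
Reduction: 342 − 264 = 78.

78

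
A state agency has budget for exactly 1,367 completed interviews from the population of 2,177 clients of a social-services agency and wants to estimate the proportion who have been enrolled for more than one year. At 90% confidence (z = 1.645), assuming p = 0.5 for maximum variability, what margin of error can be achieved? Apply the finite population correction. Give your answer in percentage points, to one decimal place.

1.4

Finite-population factor: (N−n)/(N−1) = (2177−1367)/(2177−1) = 0.3722.
SE(p̂) = √[p(1−p)/n · (N−n)/(N−1)] = √[0.2500/1367 × 0.3722] = 0.00825.
E = z × SE = 1.645 × 0.00825 = 0.01357 ≈ 1.4 percentage points.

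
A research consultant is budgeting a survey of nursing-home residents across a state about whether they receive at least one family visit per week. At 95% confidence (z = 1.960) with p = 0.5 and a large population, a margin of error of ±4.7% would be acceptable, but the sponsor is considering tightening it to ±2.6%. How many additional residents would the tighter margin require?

986

At ±4.7%: n = 1.960² × 0.2500 / 0.047² ≈ 434.77 → 435.
At ±2.6%: n = 1.960² × 0.2500 / 0.026² ≈ 1420.71 → 1421.
Additional respondents: 1421 − 435 = 986.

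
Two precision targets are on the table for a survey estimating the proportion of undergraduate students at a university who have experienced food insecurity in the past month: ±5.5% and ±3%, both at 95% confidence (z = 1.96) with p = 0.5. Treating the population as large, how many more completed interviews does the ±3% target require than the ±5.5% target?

At ±5.5%: n = 1.96² × 0.2500 / 0.055² ≈ 317.49 → 318.
At ±3%: n = 1.96² × 0.2500 / 0.030² ≈ 1067.11 → 1068.
Additional respondents: 1068 − 318 = 750.

750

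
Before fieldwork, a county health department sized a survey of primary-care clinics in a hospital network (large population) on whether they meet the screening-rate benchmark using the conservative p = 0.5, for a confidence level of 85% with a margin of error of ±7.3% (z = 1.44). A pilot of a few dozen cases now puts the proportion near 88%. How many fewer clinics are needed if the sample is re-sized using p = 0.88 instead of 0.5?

56

Conservative (p = 0.5): n = 1.44² × 0.25 / 0.073² ≈ 97.28 → 98.
Using p = 0.88: p(1−p) = 0.1056, so n = 1.44² × 0.1056 / 0.073² ≈ 41.09 → 42.
Reduction: 98 − 42 = 56.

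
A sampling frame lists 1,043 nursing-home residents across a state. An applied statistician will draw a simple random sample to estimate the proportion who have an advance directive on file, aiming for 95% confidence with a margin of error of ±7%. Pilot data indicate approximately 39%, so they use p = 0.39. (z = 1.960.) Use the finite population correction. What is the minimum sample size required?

159

Unadjusted: n₀ = 1.960² × 0.39 × 0.61 / 0.070² ≈ 186.51, so n₀ = 187.
Finite population correction with N = 1,043: n = n₀ / (1 + (n₀−1)/N) = 187 / (1 + 186/1043) = 187 / 1.1783 ≈ 158.70.
Rounding up, n = 159.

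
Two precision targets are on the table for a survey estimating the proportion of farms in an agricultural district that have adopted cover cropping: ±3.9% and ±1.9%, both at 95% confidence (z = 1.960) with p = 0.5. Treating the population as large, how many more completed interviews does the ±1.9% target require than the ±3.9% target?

At ±3.9%: n = 1.960² × 0.2500 / 0.039² ≈ 631.43 → 632.
At ±1.9%: n = 1.960² × 0.2500 / 0.019² ≈ 2660.39 → 2661.
Additional respondents: 2661 − 632 = 2029.

2029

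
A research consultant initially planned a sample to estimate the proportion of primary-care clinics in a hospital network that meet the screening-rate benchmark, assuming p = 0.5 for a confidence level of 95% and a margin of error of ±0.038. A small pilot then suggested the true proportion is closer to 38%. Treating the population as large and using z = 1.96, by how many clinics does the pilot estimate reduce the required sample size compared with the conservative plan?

Conservative (p = 0.5): n = 1.96² × 0.25 / 0.038² ≈ 665.10 → 666.
Using p = 0.38: p(1−p) = 0.2356, so n = 1.96² × 0.2356 / 0.038² ≈ 626.79 → 627.
Reduction: 666 − 627 = 39.

39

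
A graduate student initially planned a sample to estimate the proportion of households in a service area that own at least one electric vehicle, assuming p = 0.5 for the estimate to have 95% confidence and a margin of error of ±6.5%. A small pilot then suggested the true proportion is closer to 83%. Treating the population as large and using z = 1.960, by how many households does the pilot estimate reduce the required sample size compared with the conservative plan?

99

Conservative (p = 0.5): n = 1.960² × 0.25 / 0.065² ≈ 227.31 → 228.
Using p = 0.83: p(1−p) = 0.1411, so n = 1.960² × 0.1411 / 0.065² ≈ 128.30 → 129.
Reduction: 228 − 129 = 99.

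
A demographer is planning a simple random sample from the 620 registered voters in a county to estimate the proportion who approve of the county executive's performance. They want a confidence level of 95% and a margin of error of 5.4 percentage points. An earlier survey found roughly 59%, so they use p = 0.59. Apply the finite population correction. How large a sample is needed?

211

For 95% confidence, z = 1.960.
Unadjusted: n₀ = 1.960² × 0.59 × 0.41 / 0.054² ≈ 318.68, so n₀ = 319.
Finite population correction with N = 620: n = n₀ / (1 + (n₀−1)/N) = 319 / (1 + 318/620) = 319 / 1.5129 ≈ 210.85.
Rounding up, n = 211.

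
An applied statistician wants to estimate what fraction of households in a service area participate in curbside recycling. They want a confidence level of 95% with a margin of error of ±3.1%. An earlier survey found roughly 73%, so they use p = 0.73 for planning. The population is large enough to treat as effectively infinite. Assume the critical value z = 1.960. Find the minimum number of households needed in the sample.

With p = 0.73, p(1−p) = 0.1971.
n = z²·p(1−p)/E² = 1.960² × 0.1971 / 0.031² = 3.8416 × 0.1971 / 0.000961 ≈ 787.91.
Rounding up gives n = 788.

788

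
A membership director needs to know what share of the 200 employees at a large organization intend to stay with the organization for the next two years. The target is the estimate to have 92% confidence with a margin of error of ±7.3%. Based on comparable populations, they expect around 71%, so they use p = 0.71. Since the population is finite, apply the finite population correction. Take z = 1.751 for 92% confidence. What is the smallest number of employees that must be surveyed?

Unadjusted: n₀ = 1.751² × 0.71 × 0.29 / 0.073² ≈ 118.46, so n₀ = 119.
Finite population correction with N = 200: n = n₀ / (1 + (n₀−1)/N) = 119 / (1 + 118/200) = 119 / 1.5900 ≈ 74.84.
Rounding up, n = 75.

75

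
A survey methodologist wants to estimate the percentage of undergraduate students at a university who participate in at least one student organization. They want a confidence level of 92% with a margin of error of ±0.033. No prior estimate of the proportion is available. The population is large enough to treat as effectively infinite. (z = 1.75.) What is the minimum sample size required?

With no prior estimate, use p = 0.5, giving p(1−p) = 0.25.
n = z²·p(1−p)/E² = 1.75² × 0.2500 / 0.033² = 3.0625 × 0.2500 / 0.001089 ≈ 703.05.
Rounding up gives n = 704.

704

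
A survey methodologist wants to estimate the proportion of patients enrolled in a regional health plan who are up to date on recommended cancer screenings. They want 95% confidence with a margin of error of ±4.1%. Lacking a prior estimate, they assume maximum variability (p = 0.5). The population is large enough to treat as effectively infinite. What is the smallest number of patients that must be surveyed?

For 95% confidence, z = 1.960.
With p = 0.5, p(1−p) = 0.25.
n = z²·p(1−p)/E² = 1.960² × 0.2500 / 0.041² = 3.8416 × 0.2500 / 0.001681 ≈ 571.33.
Rounding up gives n = 572.

572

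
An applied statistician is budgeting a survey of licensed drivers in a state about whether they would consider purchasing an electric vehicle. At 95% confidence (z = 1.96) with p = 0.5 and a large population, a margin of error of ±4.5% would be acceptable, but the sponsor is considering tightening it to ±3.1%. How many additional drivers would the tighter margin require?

525

At ±4.5%: n = 1.96² × 0.2500 / 0.045² ≈ 474.27 → 475.
At ±3.1%: n = 1.96² × 0.2500 / 0.031² ≈ 999.38 → 1000.
Additional respondents: 1000 − 475 = 525.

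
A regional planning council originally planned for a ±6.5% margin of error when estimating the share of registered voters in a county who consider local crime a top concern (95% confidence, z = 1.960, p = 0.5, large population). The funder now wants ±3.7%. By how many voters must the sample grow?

474

At ±6.5%: n = 1.960² × 0.2500 / 0.065² ≈ 227.31 → 228.
At ±3.7%: n = 1.960² × 0.2500 / 0.037² ≈ 701.53 → 702.
Additional respondents: 702 − 228 = 474.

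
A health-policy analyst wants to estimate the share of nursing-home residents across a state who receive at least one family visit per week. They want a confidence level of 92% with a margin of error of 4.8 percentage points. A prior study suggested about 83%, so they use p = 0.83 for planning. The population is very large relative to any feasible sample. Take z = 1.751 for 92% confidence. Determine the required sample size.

188

With p = 0.83, p(1−p) = 0.1411.
n = z²·p(1−p)/E² = 1.751² × 0.1411 / 0.048² = 3.0660 × 0.1411 / 0.002304 ≈ 187.77.
Rounding up gives n = 188.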